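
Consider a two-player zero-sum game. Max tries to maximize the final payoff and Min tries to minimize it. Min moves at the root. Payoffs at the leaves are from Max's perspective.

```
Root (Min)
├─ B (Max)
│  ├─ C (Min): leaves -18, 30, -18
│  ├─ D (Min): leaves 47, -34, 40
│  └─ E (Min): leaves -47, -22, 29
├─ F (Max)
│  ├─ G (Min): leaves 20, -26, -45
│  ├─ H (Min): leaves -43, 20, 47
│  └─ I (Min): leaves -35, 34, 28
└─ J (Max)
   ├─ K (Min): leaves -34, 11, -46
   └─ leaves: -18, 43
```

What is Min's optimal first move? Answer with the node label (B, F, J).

F

C (Min): min(-18, 30, -18) = -18
D (Min): min(47, -34, 40) = -34
E (Min): min(-47, -22, 29) = -47
B (Max): max(-18, -34, -47) = -18
G (Min): min(20, -26, -45) = -45
H (Min): min(-43, 20, 47) = -43
I (Min): min(-35, 34, 28) = -35
F (Max): max(-45, -43, -35) = -35
K (Min): min(-34, 11, -46) = -46
J (Max): max(-46, -18, 43) = 43
Root (Min): min(-18, -35, 43) = -35
Min picks the child with the lowest value: F (value -35).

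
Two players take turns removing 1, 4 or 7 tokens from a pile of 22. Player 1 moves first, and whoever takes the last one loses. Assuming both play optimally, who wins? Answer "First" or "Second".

Second

Mark each pile size as W (mover wins) or L (mover loses):
i:   0  1  2  3  4  5  6  7  8  9 10 11 12 13 14 15 16 17 18 19 20 21 22
     W  L  W  L  W  W  L  W  W  L  W  L  W  W  L  W  W  L  W  L  W  W  L
Position 22 is L, so the second player wins.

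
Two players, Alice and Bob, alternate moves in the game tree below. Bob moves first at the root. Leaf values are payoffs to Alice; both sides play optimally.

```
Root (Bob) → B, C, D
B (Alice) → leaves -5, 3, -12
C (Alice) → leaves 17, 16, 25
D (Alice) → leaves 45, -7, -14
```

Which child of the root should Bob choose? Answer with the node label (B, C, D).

B

B (Alice): max(-5, 3, -12) = 3
C (Alice): max(17, 16, 25) = 25
D (Alice): max(45, -7, -14) = 45
Root (Bob): min(3, 25, 45) = 3
Bob picks the child with the lowest value: B (value 3).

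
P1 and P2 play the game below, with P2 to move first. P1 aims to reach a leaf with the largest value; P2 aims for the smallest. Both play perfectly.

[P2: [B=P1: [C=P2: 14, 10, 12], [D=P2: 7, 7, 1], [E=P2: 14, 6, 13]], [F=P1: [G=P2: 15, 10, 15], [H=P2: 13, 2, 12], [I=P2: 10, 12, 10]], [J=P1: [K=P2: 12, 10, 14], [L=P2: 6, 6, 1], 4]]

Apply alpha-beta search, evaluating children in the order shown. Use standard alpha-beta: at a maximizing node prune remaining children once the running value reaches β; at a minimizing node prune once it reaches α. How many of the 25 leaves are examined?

C [α=-∞,β=+∞]: v=10
D [α=10,β=+∞]: v=7 after child 1 ≤ α → α-cutoff, skip 2
E [α=10,β=+∞]: v=6 after child 2 ≤ α → α-cutoff, skip 1
B [α=-∞,β=+∞]: v=10
G [α=-∞,β=10]: v=10
F [α=-∞,β=10]: v=10 after child 1 ≥ β → β-cutoff, skip 2
K [α=-∞,β=10]: v=10
J [α=-∞,β=10]: v=10 after child 1 ≥ β → β-cutoff, skip 2
Root [α=-∞,β=+∞]: v=10
Leaves evaluated: 12 of 25.

12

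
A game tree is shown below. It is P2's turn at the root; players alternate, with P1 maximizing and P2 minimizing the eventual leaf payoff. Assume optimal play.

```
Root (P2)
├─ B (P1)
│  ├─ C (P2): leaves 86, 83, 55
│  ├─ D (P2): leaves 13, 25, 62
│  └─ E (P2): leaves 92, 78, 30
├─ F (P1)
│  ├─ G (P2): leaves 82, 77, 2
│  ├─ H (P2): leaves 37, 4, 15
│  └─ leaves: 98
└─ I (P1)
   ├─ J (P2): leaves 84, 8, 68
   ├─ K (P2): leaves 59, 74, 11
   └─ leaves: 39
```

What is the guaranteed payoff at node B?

C: min(86, 83, 55) = 55
D: min(13, 25, 62) = 13
E: min(92, 78, 30) = 30
B: max(55, 13, 30) = 55

55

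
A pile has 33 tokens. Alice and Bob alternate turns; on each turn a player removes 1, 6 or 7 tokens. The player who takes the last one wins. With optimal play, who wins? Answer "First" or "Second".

Positions where the player to move wins (W) vs loses (L):
i:   0  1  2  3  4  5  6  7  8  9 10 11 12 13 14 15 16 17 18 19 20 21 22 23 24 25 26 27 28 29 30 31 32 33
     L  W  L  W  L  W  W  W  W  W  W  W  L  W  L  W  L  W  W  W  W  W  W  W  L  W  L  W  L  W  W  W  W  W
Position 33 is W, so the first player wins.

First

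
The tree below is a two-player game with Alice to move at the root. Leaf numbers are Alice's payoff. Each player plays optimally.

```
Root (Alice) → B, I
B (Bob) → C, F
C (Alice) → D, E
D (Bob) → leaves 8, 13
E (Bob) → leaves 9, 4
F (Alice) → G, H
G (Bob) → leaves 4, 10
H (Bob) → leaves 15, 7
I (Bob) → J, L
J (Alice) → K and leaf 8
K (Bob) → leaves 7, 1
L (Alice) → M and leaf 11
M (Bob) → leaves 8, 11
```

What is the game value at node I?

K: min(7, 1) = 1
J: max(1, 8) = 8
M: min(8, 11) = 8
L: max(8, 11) = 11
I: min(8, 11) = 8

8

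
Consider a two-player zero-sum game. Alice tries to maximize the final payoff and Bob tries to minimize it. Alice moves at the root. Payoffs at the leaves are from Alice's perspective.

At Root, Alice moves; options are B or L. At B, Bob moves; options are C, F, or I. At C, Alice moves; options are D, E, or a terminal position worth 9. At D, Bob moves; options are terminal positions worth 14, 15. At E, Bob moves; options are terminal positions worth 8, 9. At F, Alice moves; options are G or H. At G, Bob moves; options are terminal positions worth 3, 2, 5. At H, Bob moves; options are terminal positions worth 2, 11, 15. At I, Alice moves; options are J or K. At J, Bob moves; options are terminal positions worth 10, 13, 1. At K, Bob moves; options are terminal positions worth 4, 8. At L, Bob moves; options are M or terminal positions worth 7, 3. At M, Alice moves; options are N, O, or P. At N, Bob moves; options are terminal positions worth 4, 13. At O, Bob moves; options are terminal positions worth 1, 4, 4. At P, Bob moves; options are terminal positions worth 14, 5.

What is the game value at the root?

3

D (Bob): min(14, 15) = 14
E (Bob): min(8, 9) = 8
C (Alice): max(14, 8, 9) = 14
G (Bob): min(3, 2, 5) = 2
H (Bob): min(2, 11, 15) = 2
F (Alice): max(2, 2) = 2
J (Bob): min(10, 13, 1) = 1
K (Bob): min(4, 8) = 4
I (Alice): max(1, 4) = 4
B (Bob): min(14, 2, 4) = 2
N (Bob): min(4, 13) = 4
O (Bob): min(1, 4, 4) = 1
P (Bob): min(14, 5) = 5
M (Alice): max(4, 1, 5) = 5
L (Bob): min(5, 7, 3) = 3
Root (Alice): max(2, 3) = 3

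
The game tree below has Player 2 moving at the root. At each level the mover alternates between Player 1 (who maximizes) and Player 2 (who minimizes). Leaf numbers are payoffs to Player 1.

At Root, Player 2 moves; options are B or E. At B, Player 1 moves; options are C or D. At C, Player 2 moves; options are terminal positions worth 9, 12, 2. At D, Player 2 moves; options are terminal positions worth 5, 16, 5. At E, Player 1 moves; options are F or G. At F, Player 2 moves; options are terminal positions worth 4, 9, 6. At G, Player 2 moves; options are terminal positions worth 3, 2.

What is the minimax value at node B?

C: min(9, 12, 2) = 2
D: min(5, 16, 5) = 5
B: max(2, 5) = 5

5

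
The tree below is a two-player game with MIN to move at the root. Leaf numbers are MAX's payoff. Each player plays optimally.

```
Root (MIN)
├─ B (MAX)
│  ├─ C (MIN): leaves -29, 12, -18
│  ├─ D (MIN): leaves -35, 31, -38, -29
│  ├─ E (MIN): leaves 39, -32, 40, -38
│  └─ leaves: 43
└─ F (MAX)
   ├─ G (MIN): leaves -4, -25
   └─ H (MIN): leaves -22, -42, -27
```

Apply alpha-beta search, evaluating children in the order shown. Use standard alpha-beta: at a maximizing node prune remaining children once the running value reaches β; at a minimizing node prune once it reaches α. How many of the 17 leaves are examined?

C [α=-∞,β=+∞]: v=-29
D [α=-29,β=+∞]: v=-35 after child 1 ≤ α → α-cutoff, skip 3
E [α=-29,β=+∞]: v=-32 after child 2 ≤ α → α-cutoff, skip 2
B [α=-∞,β=+∞]: v=43
G [α=-∞,β=43]: v=-25
H [α=-25,β=43]: v=-42 after child 2 ≤ α → α-cutoff, skip 1
F [α=-∞,β=43]: v=-25
Root [α=-∞,β=+∞]: v=-25
Leaves evaluated: 11 of 17.

11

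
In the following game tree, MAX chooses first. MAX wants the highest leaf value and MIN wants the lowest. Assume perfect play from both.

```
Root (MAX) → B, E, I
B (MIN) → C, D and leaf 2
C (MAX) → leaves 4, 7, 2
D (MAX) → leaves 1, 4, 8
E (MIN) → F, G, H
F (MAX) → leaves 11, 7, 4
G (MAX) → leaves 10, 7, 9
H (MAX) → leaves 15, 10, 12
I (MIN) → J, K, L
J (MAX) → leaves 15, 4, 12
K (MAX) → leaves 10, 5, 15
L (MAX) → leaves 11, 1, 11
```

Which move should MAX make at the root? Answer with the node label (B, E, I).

I

C (MAX): max(4, 7, 2) = 7
D (MAX): max(1, 4, 8) = 8
B (MIN): min(7, 8, 2) = 2
F (MAX): max(11, 7, 4) = 11
G (MAX): max(10, 7, 9) = 10
H (MAX): max(15, 10, 12) = 15
E (MIN): min(11, 10, 15) = 10
J (MAX): max(15, 4, 12) = 15
K (MAX): max(10, 5, 15) = 15
L (MAX): max(11, 1, 11) = 11
I (MIN): min(15, 15, 11) = 11
Root (MAX): max(2, 10, 11) = 11
MAX picks the child with the highest value: I (value 11).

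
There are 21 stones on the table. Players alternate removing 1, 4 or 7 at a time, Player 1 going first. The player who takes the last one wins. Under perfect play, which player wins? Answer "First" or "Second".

W/L table (W = player to move can force a win):
i:   0  1  2  3  4  5  6  7  8  9 10 11 12 13 14 15 16 17 18 19 20 21
     L  W  L  W  W  L  W  W  L  W  L  W  W  L  W  W  L  W  L  W  W  L
Position 21 is L, so the second player wins.

Second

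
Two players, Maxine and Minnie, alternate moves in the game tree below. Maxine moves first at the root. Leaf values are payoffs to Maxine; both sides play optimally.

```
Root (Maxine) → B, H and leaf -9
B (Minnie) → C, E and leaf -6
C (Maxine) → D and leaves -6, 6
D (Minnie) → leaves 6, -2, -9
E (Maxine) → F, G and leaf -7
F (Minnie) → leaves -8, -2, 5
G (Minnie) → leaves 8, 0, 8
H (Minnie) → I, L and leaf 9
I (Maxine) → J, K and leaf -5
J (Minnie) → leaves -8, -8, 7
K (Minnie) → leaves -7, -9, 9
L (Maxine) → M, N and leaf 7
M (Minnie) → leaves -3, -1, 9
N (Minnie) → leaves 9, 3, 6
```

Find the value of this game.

D (Minnie): min(6, -2, -9) = -9
C (Maxine): max(-9, -6, 6) = 6
F (Minnie): min(-8, -2, 5) = -8
G (Minnie): min(8, 0, 8) = 0
E (Maxine): max(-8, 0, -7) = 0
B (Minnie): min(6, 0, -6) = -6
J (Minnie): min(-8, -8, 7) = -8
K (Minnie): min(-7, -9, 9) = -9
I (Maxine): max(-8, -9, -5) = -5
M (Minnie): min(-3, -1, 9) = -3
N (Minnie): min(9, 3, 6) = 3
L (Maxine): max(-3, 3, 7) = 7
H (Minnie): min(-5, 7, 9) = -5
Root (Maxine): max(-6, -5, -9) = -5

-5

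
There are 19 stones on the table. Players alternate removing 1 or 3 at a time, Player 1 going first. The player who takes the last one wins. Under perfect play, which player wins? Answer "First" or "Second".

Positions where the player to move wins (W) vs loses (L):
i:   0  1  2  3  4  5  6  7  8  9 10 11 12 13 14 15 16 17 18 19
     L  W  L  W  L  W  L  W  L  W  L  W  L  W  L  W  L  W  L  W
Position 19 is W, so the first player wins.

First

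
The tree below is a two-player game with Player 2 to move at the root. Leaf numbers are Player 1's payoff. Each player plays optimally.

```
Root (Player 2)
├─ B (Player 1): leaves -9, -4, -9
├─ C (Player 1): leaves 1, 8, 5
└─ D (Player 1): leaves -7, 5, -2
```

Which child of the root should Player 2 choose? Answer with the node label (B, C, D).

B

B (Player 1): max(-9, -4, -9) = -4
C (Player 1): max(1, 8, 5) = 8
D (Player 1): max(-7, 5, -2) = 5
Root (Player 2): min(-4, 8, 5) = -4
Player 2 picks the child with the lowest value: B (value -4).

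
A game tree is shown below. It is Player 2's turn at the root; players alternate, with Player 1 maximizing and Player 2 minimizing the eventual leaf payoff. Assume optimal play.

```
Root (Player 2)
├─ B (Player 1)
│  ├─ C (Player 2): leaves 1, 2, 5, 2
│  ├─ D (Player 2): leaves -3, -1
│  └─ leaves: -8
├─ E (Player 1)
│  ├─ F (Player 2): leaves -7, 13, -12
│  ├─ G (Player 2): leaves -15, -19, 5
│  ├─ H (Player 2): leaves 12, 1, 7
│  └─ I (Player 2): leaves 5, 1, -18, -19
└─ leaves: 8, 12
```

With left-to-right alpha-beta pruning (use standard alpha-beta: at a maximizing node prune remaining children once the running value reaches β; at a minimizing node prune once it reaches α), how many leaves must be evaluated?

15

C [α=-∞,β=+∞]: v=1
D [α=1,β=+∞]: v=-3 after child 1 ≤ α → α-cutoff, skip 1
B [α=-∞,β=+∞]: v=1
F [α=-∞,β=1]: v=-12
G [α=-12,β=1]: v=-15 after child 1 ≤ α → α-cutoff, skip 2
H [α=-12,β=1]: v=1
E [α=-∞,β=1]: v=1 after child 3 ≥ β → β-cutoff, skip 1
Root [α=-∞,β=+∞]: v=1
Leaves evaluated: 15 of 22.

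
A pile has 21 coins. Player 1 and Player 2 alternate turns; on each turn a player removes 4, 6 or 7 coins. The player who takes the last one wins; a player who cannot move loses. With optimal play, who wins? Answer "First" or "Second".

Compute winning (W) and losing (L) positions by backward induction:
i:   0  1  2  3  4  5  6  7  8  9 10 11 12 13 14 15 16 17 18 19 20 21
     L  L  L  L  W  W  W  W  W  W  W  L  L  L  L  W  W  W  W  W  W  W
Position 21 is W, so the first player wins.

First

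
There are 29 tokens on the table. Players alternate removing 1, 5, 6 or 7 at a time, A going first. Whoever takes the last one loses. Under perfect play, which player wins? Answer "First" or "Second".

Second

Positions where the player to move wins (W) vs loses (L):
i:   0  1  2  3  4  5  6  7  8  9 10 11 12 13 14 15 16 17 18 19 20 21 22 23 24 25 26 27 28 29
     W  L  W  L  W  L  W  W  W  W  W  W  W  L  W  L  W  L  W  W  W  W  W  W  W  L  W  L  W  L
Position 29 is L, so the second player wins.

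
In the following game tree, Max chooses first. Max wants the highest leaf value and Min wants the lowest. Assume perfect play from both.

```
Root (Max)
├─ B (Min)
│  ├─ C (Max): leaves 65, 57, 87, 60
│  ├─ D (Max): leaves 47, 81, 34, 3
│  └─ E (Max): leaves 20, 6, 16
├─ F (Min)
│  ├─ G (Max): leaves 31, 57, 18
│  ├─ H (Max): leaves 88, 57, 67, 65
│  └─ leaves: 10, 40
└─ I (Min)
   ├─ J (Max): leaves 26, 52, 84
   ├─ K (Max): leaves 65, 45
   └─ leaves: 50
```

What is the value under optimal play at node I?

J: max(26, 52, 84) = 84
K: max(65, 45) = 65
I: min(84, 65, 50) = 50

50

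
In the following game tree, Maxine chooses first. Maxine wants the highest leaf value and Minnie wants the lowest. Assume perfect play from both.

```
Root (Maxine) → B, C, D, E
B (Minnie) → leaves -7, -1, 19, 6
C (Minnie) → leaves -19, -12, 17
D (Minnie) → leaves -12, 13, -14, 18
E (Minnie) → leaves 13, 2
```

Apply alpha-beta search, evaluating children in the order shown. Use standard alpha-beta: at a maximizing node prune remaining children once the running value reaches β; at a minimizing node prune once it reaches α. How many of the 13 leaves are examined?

8

B [α=-∞,β=+∞]: v=-7
C [α=-7,β=+∞]: v=-19 after child 1 ≤ α → α-cutoff, skip 2
D [α=-7,β=+∞]: v=-12 after child 1 ≤ α → α-cutoff, skip 3
E [α=-7,β=+∞]: v=2
Root [α=-∞,β=+∞]: v=2
Leaves evaluated: 8 of 13.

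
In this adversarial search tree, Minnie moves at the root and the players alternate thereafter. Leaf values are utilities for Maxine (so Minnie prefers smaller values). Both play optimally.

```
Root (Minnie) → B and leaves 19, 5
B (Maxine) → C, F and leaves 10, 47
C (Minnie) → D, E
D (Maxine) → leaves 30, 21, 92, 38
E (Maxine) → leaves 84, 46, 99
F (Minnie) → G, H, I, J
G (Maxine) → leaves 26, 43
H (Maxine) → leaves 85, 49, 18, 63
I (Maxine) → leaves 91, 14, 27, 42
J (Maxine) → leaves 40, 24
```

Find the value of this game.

D (Maxine): max(30, 21, 92, 38) = 92
E (Maxine): max(84, 46, 99) = 99
C (Minnie): min(92, 99) = 92
G (Maxine): max(26, 43) = 43
H (Maxine): max(85, 49, 18, 63) = 85
I (Maxine): max(91, 14, 27, 42) = 91
J (Maxine): max(40, 24) = 40
F (Minnie): min(43, 85, 91, 40) = 40
B (Maxine): max(92, 40, 10, 47) = 92
Root (Minnie): min(92, 19, 5) = 5

5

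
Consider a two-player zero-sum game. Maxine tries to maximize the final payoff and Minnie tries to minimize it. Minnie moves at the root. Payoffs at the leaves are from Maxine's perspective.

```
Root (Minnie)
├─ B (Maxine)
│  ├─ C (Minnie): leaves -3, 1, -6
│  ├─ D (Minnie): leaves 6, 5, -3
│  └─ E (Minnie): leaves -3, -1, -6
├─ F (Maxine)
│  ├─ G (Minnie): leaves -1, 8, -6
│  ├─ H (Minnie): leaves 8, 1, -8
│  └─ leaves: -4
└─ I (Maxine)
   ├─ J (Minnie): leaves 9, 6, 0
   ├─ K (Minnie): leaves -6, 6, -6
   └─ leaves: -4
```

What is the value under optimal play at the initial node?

-4

C (Minnie): min(-3, 1, -6) = -6
D (Minnie): min(6, 5, -3) = -3
E (Minnie): min(-3, -1, -6) = -6
B (Maxine): max(-6, -3, -6) = -3
G (Minnie): min(-1, 8, -6) = -6
H (Minnie): min(8, 1, -8) = -8
F (Maxine): max(-6, -8, -4) = -4
J (Minnie): min(9, 6, 0) = 0
K (Minnie): min(-6, 6, -6) = -6
I (Maxine): max(0, -6, -4) = 0
Root (Minnie): min(-3, -4, 0) = -4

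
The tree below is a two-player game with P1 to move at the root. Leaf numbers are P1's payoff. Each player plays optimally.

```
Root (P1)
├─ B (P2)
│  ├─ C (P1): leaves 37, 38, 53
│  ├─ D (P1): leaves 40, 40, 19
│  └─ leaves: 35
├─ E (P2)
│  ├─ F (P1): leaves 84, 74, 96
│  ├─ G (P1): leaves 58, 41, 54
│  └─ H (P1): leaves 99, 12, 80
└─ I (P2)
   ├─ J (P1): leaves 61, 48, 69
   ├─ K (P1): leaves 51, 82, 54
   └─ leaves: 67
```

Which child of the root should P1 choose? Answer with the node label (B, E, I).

I

C (P1): max(37, 38, 53) = 53
D (P1): max(40, 40, 19) = 40
B (P2): min(53, 40, 35) = 35
F (P1): max(84, 74, 96) = 96
G (P1): max(58, 41, 54) = 58
H (P1): max(99, 12, 80) = 99
E (P2): min(96, 58, 99) = 58
J (P1): max(61, 48, 69) = 69
K (P1): max(51, 82, 54) = 82
I (P2): min(69, 82, 67) = 67
Root (P1): max(35, 58, 67) = 67
P1 picks the child with the highest value: I (value 67).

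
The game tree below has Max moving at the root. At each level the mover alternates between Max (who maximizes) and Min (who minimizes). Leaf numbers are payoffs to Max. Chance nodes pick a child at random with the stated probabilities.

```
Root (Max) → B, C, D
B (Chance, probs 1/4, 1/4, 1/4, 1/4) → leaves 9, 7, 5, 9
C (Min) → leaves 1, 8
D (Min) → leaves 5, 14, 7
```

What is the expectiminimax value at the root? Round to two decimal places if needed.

7.5

B (Chance): 1/4·9 + 1/4·7 + 1/4·5 + 1/4·9 = 7.5
C (Min): min(1, 8) = 1
D (Min): min(5, 14, 7) = 5
Root (Max): max(7.5, 1, 5) = 7.5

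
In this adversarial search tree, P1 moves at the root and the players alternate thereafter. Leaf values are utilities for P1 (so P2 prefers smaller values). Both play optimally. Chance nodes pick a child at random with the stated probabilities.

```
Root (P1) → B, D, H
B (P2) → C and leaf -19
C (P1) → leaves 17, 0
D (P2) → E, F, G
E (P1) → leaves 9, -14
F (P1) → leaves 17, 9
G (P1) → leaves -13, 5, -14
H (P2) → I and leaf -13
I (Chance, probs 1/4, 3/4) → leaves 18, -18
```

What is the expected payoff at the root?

5

C (P1): max(17, 0) = 17
B (P2): min(17, -19) = -19
E (P1): max(9, -14) = 9
F (P1): max(17, 9) = 17
G (P1): max(-13, 5, -14) = 5
D (P2): min(9, 17, 5) = 5
I (Chance): 1/4·18 + 3/4·-18 = -9
H (P2): min(-9, -13) = -13
Root (P1): max(-19, 5, -13) = 5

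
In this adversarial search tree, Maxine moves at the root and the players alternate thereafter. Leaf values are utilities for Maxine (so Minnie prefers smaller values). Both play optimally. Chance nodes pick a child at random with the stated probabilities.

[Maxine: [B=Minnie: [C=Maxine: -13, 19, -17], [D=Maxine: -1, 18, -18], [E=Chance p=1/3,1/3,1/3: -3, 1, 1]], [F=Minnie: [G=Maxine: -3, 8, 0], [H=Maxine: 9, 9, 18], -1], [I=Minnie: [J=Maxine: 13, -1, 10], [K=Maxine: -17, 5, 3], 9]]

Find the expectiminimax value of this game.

C (Maxine): max(-13, 19, -17) = 19
D (Maxine): max(-1, 18, -18) = 18
E (Chance): 1/3·-3 + 1/3·1 + 1/3·1 = -0.33
B (Minnie): min(19, 18, -0.33) = -0.33
G (Maxine): max(-3, 8, 0) = 8
H (Maxine): max(9, 9, 18) = 18
F (Minnie): min(8, 18, -1) = -1
J (Maxine): max(13, -1, 10) = 13
K (Maxine): max(-17, 5, 3) = 5
I (Minnie): min(13, 5, 9) = 5
Root (Maxine): max(-0.33, -1, 5) = 5

5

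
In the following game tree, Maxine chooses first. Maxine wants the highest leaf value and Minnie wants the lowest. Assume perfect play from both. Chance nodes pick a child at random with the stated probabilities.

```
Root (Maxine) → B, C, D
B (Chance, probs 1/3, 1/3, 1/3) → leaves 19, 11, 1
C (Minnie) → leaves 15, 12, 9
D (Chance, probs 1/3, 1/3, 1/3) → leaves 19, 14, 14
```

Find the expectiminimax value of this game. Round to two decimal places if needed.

15.67

B (Chance): 1/3·19 + 1/3·11 + 1/3·1 = 10.33
C (Minnie): min(15, 12, 9) = 9
D (Chance): 1/3·19 + 1/3·14 + 1/3·14 = 15.67
Root (Maxine): max(10.33, 9, 15.67) = 15.67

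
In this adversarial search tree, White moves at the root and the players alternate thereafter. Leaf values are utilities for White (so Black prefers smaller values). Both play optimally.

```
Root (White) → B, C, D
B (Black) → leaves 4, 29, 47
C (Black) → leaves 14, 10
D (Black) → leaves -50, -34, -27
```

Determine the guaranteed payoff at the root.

B (Black): min(4, 29, 47) = 4
C (Black): min(14, 10) = 10
D (Black): min(-50, -34, -27) = -50
Root (White): max(4, 10, -50) = 10

10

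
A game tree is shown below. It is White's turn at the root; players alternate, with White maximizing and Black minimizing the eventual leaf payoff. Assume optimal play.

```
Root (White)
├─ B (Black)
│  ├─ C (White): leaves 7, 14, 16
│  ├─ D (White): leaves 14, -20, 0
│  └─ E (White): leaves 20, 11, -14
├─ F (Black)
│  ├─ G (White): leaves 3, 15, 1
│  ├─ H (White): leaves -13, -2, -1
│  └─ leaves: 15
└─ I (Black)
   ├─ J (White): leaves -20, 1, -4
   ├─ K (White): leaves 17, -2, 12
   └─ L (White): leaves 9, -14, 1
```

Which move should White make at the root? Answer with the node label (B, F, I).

C (White): max(7, 14, 16) = 16
D (White): max(14, -20, 0) = 14
E (White): max(20, 11, -14) = 20
B (Black): min(16, 14, 20) = 14
G (White): max(3, 15, 1) = 15
H (White): max(-13, -2, -1) = -1
F (Black): min(15, -1, 15) = -1
J (White): max(-20, 1, -4) = 1
K (White): max(17, -2, 12) = 17
L (White): max(9, -14, 1) = 9
I (Black): min(1, 17, 9) = 1
Root (White): max(14, -1, 1) = 14
White picks the child with the highest value: B (value 14).

B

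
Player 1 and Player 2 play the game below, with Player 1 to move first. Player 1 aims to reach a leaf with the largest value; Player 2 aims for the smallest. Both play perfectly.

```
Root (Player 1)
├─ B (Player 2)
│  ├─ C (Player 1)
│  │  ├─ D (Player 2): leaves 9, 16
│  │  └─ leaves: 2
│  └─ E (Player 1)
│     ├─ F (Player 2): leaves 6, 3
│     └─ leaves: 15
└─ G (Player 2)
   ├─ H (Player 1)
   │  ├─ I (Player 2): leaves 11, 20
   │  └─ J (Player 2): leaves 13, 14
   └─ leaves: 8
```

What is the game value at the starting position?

9

D (Player 2): min(9, 16) = 9
C (Player 1): max(9, 2) = 9
F (Player 2): min(6, 3) = 3
E (Player 1): max(3, 15) = 15
B (Player 2): min(9, 15) = 9
I (Player 2): min(11, 20) = 11
J (Player 2): min(13, 14) = 13
H (Player 1): max(11, 13) = 13
G (Player 2): min(13, 8) = 8
Root (Player 1): max(9, 8) = 9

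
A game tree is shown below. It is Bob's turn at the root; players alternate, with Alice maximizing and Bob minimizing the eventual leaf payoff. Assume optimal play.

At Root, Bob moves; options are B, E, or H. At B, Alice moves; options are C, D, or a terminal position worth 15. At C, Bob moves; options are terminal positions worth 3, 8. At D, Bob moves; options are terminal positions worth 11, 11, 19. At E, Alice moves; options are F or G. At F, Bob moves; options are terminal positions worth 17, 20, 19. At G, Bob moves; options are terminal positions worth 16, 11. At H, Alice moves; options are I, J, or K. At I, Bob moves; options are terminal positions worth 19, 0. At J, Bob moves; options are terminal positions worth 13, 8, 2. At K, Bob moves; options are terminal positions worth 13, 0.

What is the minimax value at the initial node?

C (Bob): min(3, 8) = 3
D (Bob): min(11, 11, 19) = 11
B (Alice): max(3, 11, 15) = 15
F (Bob): min(17, 20, 19) = 17
G (Bob): min(16, 11) = 11
E (Alice): max(17, 11) = 17
I (Bob): min(19, 0) = 0
J (Bob): min(13, 8, 2) = 2
K (Bob): min(13, 0) = 0
H (Alice): max(0, 2, 0) = 2
Root (Bob): min(15, 17, 2) = 2

2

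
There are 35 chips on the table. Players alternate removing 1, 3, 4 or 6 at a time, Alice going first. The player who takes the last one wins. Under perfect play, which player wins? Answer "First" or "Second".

Second

Compute winning (W) and losing (L) positions by backward induction:
i:   0  1  2  3  4  5  6  7  8  9 10 11 12 13 14 15 16 17 18 19 20 21 22 23 24 25 26 27 28 29 30 31 32 33 34 35
     L  W  L  W  W  W  W  L  W  L  W  W  W  W  L  W  L  W  W  W  W  L  W  L  W  W  W  W  L  W  L  W  W  W  W  L
Position 35 is L, so the second player wins.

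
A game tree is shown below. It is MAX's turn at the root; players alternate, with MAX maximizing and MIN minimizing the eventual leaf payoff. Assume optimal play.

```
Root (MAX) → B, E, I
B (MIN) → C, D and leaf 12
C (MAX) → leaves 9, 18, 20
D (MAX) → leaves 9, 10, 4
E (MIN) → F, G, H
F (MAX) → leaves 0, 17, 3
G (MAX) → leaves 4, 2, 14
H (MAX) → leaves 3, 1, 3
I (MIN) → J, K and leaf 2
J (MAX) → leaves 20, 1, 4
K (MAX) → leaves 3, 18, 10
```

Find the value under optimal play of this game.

C (MAX): max(9, 18, 20) = 20
D (MAX): max(9, 10, 4) = 10
B (MIN): min(20, 10, 12) = 10
F (MAX): max(0, 17, 3) = 17
G (MAX): max(4, 2, 14) = 14
H (MAX): max(3, 1, 3) = 3
E (MIN): min(17, 14, 3) = 3
J (MAX): max(20, 1, 4) = 20
K (MAX): max(3, 18, 10) = 18
I (MIN): min(20, 18, 2) = 2
Root (MAX): max(10, 3, 2) = 10

10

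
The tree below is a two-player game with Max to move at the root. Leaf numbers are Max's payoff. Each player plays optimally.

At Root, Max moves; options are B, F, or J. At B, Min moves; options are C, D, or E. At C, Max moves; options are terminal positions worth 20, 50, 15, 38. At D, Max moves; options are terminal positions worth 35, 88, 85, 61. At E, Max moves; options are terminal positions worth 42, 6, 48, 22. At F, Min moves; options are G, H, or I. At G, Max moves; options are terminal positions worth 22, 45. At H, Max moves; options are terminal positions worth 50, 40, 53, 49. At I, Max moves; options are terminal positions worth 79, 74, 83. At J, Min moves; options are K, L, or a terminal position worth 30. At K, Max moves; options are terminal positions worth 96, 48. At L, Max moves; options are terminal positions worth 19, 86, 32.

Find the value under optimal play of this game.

C (Max): max(20, 50, 15, 38) = 50
D (Max): max(35, 88, 85, 61) = 88
E (Max): max(42, 6, 48, 22) = 48
B (Min): min(50, 88, 48) = 48
G (Max): max(22, 45) = 45
H (Max): max(50, 40, 53, 49) = 53
I (Max): max(79, 74, 83) = 83
F (Min): min(45, 53, 83) = 45
K (Max): max(96, 48) = 96
L (Max): max(19, 86, 32) = 86
J (Min): min(96, 86, 30) = 30
Root (Max): max(48, 45, 30) = 48

48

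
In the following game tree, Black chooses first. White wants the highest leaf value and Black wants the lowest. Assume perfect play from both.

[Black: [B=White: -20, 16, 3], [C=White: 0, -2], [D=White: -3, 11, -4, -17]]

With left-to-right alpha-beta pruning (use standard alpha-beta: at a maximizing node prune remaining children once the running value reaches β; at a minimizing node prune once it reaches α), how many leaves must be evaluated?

7

B [α=-∞,β=+∞]: v=16
C [α=-∞,β=16]: v=0
D [α=-∞,β=0]: v=11 after child 2 ≥ β → β-cutoff, skip 2
Root [α=-∞,β=+∞]: v=0
Leaves evaluated: 7 of 9.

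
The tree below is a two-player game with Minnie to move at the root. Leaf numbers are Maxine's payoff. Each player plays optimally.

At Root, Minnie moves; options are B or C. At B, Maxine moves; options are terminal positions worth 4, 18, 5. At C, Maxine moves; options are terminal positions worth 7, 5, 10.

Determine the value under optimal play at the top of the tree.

B (Maxine): max(4, 18, 5) = 18
C (Maxine): max(7, 5, 10) = 10
Root (Minnie): min(18, 10) = 10

10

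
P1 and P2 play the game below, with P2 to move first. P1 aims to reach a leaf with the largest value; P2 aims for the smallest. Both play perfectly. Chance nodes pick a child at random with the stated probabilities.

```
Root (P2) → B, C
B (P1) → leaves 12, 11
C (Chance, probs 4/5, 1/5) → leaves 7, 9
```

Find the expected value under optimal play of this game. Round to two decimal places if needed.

B (P1): max(12, 11) = 12
C (Chance): 4/5·7 + 1/5·9 = 7.4
Root (P2): min(12, 7.4) = 7.4

7.4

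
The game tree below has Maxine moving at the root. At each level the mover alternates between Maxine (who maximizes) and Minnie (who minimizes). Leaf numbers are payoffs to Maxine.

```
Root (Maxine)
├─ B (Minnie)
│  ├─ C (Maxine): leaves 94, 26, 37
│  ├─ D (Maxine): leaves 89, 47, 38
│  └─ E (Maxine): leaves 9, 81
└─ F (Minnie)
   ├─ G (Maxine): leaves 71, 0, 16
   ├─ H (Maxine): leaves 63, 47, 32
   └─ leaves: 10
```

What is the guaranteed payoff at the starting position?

C (Maxine): max(94, 26, 37) = 94
D (Maxine): max(89, 47, 38) = 89
E (Maxine): max(9, 81) = 81
B (Minnie): min(94, 89, 81) = 81
G (Maxine): max(71, 0, 16) = 71
H (Maxine): max(63, 47, 32) = 63
F (Minnie): min(71, 63, 10) = 10
Root (Maxine): max(81, 10) = 81

81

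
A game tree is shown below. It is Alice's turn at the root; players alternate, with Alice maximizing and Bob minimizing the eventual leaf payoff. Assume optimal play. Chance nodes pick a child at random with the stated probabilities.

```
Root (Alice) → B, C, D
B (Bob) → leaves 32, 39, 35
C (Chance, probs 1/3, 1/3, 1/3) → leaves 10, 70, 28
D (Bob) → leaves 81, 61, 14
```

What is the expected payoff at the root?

36

B (Bob): min(32, 39, 35) = 32
C (Chance): 1/3·10 + 1/3·70 + 1/3·28 = 36
D (Bob): min(81, 61, 14) = 14
Root (Alice): max(32, 36, 14) = 36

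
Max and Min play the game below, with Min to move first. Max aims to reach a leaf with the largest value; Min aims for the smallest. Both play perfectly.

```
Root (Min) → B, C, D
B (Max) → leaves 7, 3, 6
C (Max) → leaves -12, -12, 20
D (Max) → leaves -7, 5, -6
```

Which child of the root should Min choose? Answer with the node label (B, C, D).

B (Max): max(7, 3, 6) = 7
C (Max): max(-12, -12, 20) = 20
D (Max): max(-7, 5, -6) = 5
Root (Min): min(7, 20, 5) = 5
Min picks the child with the lowest value: D (value 5).

D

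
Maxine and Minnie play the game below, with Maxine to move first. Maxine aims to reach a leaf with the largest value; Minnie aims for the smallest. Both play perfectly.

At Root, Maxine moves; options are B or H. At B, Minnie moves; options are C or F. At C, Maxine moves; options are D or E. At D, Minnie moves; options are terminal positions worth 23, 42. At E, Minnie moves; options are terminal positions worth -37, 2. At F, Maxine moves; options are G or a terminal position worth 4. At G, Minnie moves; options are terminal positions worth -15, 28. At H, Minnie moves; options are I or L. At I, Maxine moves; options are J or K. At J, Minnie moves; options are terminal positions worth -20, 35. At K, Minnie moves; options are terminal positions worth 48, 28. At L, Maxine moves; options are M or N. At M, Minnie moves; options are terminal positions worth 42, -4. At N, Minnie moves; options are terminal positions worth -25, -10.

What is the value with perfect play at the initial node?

4

D (Minnie): min(23, 42) = 23
E (Minnie): min(-37, 2) = -37
C (Maxine): max(23, -37) = 23
G (Minnie): min(-15, 28) = -15
F (Maxine): max(-15, 4) = 4
B (Minnie): min(23, 4) = 4
J (Minnie): min(-20, 35) = -20
K (Minnie): min(48, 28) = 28
I (Maxine): max(-20, 28) = 28
M (Minnie): min(42, -4) = -4
N (Minnie): min(-25, -10) = -25
L (Maxine): max(-4, -25) = -4
H (Minnie): min(28, -4) = -4
Root (Maxine): max(4, -4) = 4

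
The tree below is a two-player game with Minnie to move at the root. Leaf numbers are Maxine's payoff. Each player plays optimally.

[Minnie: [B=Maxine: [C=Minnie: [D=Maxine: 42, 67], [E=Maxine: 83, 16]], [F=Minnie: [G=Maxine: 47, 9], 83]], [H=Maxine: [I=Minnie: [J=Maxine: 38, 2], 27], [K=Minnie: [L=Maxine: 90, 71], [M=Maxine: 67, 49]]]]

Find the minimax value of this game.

D (Maxine): max(42, 67) = 67
E (Maxine): max(83, 16) = 83
C (Minnie): min(67, 83) = 67
G (Maxine): max(47, 9) = 47
F (Minnie): min(47, 83) = 47
B (Maxine): max(67, 47) = 67
J (Maxine): max(38, 2) = 38
I (Minnie): min(38, 27) = 27
L (Maxine): max(90, 71) = 90
M (Maxine): max(67, 49) = 67
K (Minnie): min(90, 67) = 67
H (Maxine): max(27, 67) = 67
Root (Minnie): min(67, 67) = 67

67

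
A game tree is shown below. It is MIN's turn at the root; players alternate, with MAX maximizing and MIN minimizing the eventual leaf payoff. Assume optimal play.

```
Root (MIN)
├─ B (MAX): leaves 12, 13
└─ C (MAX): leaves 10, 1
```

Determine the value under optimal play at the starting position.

B (MAX): max(12, 13) = 13
C (MAX): max(10, 1) = 10
Root (MIN): min(13, 10) = 10

10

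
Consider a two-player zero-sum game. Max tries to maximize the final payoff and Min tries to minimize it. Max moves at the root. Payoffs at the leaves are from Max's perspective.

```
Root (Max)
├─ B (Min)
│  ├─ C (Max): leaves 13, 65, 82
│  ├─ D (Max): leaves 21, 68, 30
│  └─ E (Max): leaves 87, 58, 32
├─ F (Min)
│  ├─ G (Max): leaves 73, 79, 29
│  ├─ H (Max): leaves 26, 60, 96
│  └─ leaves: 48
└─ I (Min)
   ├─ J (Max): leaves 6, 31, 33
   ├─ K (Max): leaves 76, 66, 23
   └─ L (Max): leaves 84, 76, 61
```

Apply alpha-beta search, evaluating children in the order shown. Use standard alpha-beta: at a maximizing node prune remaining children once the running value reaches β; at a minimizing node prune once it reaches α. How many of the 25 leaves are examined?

17

C [α=-∞,β=+∞]: v=82
D [α=-∞,β=82]: v=68
E [α=-∞,β=68]: v=87 after child 1 ≥ β → β-cutoff, skip 2
B [α=-∞,β=+∞]: v=68
G [α=68,β=+∞]: v=79
H [α=68,β=79]: v=96
F [α=68,β=+∞]: v=48
J [α=68,β=+∞]: v=33
I [α=68,β=+∞]: v=33 after child 1 ≤ α → α-cutoff, skip 2
Root [α=-∞,β=+∞]: v=68
Leaves evaluated: 17 of 25.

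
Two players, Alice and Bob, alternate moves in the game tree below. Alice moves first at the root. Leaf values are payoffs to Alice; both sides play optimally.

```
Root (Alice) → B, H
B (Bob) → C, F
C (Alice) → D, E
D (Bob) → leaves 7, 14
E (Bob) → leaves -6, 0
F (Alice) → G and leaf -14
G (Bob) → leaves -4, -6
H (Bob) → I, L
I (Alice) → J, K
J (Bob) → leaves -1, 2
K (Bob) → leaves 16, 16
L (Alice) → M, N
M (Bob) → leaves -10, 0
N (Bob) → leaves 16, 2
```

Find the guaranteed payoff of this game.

2

D (Bob): min(7, 14) = 7
E (Bob): min(-6, 0) = -6
C (Alice): max(7, -6) = 7
G (Bob): min(-4, -6) = -6
F (Alice): max(-6, -14) = -6
B (Bob): min(7, -6) = -6
J (Bob): min(-1, 2) = -1
K (Bob): min(16, 16) = 16
I (Alice): max(-1, 16) = 16
M (Bob): min(-10, 0) = -10
N (Bob): min(16, 2) = 2
L (Alice): max(-10, 2) = 2
H (Bob): min(16, 2) = 2
Root (Alice): max(-6, 2) = 2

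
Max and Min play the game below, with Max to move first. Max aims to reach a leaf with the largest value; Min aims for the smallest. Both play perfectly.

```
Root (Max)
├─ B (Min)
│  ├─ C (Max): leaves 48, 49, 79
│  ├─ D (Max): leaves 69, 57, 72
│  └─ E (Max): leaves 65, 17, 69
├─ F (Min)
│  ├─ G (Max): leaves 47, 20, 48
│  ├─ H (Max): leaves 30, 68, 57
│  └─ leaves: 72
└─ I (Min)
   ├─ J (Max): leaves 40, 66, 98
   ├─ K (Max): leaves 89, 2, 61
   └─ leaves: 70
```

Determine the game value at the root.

70

C (Max): max(48, 49, 79) = 79
D (Max): max(69, 57, 72) = 72
E (Max): max(65, 17, 69) = 69
B (Min): min(79, 72, 69) = 69
G (Max): max(47, 20, 48) = 48
H (Max): max(30, 68, 57) = 68
F (Min): min(48, 68, 72) = 48
J (Max): max(40, 66, 98) = 98
K (Max): max(89, 2, 61) = 89
I (Min): min(98, 89, 70) = 70
Root (Max): max(69, 48, 70) = 70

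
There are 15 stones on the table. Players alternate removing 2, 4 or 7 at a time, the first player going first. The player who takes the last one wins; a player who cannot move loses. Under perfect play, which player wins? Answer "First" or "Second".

Compute winning (W) and losing (L) positions by backward induction:
i:   0  1  2  3  4  5  6  7  8  9 10 11 12 13 14 15
     L  L  W  W  W  W  L  W  W  L  W  W  L  W  W  L
Position 15 is L, so the second player wins.

Second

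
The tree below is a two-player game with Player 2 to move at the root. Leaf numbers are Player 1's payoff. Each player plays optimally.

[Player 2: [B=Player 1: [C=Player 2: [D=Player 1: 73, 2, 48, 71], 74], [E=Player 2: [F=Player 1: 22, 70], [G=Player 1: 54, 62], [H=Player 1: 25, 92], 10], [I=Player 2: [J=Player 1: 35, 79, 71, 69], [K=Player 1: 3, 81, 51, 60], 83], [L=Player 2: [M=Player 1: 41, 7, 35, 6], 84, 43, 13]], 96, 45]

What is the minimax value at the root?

D (Player 1): max(73, 2, 48, 71) = 73
C (Player 2): min(73, 74) = 73
F (Player 1): max(22, 70) = 70
G (Player 1): max(54, 62) = 62
H (Player 1): max(25, 92) = 92
E (Player 2): min(70, 62, 92, 10) = 10
J (Player 1): max(35, 79, 71, 69) = 79
K (Player 1): max(3, 81, 51, 60) = 81
I (Player 2): min(79, 81, 83) = 79
M (Player 1): max(41, 7, 35, 6) = 41
L (Player 2): min(41, 84, 43, 13) = 13
B (Player 1): max(73, 10, 79, 13) = 79
Root (Player 2): min(79, 96, 45) = 45

45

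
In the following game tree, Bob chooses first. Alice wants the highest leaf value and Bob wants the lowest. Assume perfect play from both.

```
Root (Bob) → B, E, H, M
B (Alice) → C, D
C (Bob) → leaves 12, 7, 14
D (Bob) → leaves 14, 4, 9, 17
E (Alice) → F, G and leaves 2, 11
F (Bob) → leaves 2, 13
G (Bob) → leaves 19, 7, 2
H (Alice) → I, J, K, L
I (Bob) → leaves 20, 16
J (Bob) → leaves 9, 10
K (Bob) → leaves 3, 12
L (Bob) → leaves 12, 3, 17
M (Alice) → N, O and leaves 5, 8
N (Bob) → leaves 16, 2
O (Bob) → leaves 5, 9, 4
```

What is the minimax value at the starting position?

C (Bob): min(12, 7, 14) = 7
D (Bob): min(14, 4, 9, 17) = 4
B (Alice): max(7, 4) = 7
F (Bob): min(2, 13) = 2
G (Bob): min(19, 7, 2) = 2
E (Alice): max(2, 2, 2, 11) = 11
I (Bob): min(20, 16) = 16
J (Bob): min(9, 10) = 9
K (Bob): min(3, 12) = 3
L (Bob): min(12, 3, 17) = 3
H (Alice): max(16, 9, 3, 3) = 16
N (Bob): min(16, 2) = 2
O (Bob): min(5, 9, 4) = 4
M (Alice): max(2, 4, 5, 8) = 8
Root (Bob): min(7, 11, 16, 8) = 7

7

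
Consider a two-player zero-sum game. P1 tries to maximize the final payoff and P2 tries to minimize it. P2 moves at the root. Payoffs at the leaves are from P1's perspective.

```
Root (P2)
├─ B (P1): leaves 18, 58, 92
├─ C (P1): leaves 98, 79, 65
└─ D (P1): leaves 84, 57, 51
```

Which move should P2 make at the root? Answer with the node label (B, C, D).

B (P1): max(18, 58, 92) = 92
C (P1): max(98, 79, 65) = 98
D (P1): max(84, 57, 51) = 84
Root (P2): min(92, 98, 84) = 84
P2 picks the child with the lowest value: D (value 84).

D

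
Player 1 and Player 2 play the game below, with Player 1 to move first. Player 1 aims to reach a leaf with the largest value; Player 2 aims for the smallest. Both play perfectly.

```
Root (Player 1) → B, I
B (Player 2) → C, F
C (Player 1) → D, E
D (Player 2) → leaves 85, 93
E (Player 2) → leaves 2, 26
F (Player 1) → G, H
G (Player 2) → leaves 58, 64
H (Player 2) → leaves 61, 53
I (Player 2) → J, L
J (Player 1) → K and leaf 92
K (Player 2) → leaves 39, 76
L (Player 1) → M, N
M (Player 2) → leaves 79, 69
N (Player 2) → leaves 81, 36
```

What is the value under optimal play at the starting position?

D (Player 2): min(85, 93) = 85
E (Player 2): min(2, 26) = 2
C (Player 1): max(85, 2) = 85
G (Player 2): min(58, 64) = 58
H (Player 2): min(61, 53) = 53
F (Player 1): max(58, 53) = 58
B (Player 2): min(85, 58) = 58
K (Player 2): min(39, 76) = 39
J (Player 1): max(39, 92) = 92
M (Player 2): min(79, 69) = 69
N (Player 2): min(81, 36) = 36
L (Player 1): max(69, 36) = 69
I (Player 2): min(92, 69) = 69
Root (Player 1): max(58, 69) = 69

69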